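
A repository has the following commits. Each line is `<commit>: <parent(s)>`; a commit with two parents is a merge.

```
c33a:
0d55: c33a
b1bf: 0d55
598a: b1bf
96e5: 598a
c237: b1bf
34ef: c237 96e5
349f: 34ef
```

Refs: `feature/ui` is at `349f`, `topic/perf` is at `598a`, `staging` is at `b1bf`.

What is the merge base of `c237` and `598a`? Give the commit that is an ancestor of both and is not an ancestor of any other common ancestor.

Ancestors of c237: {0d55, b1bf, c237, c33a}.
Ancestors of 598a: {0d55, 598a, b1bf, c33a}.
Common ancestors: {0d55, b1bf, c33a}.
Among these, b1bf is not an ancestor of any other common ancestor — it is the merge base.

b1bf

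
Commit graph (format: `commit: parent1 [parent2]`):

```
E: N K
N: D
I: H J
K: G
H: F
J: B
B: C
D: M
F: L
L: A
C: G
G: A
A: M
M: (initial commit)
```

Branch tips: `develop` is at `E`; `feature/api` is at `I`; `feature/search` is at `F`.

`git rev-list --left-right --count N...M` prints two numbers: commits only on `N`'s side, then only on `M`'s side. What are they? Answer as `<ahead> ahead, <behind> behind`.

Reachable from N: {D, M, N}.
Reachable from M: {M}.
Only in N's history (ahead): {D, N} — 2.
Only in M's history (behind): {} — 0.

2 ahead, 0 behind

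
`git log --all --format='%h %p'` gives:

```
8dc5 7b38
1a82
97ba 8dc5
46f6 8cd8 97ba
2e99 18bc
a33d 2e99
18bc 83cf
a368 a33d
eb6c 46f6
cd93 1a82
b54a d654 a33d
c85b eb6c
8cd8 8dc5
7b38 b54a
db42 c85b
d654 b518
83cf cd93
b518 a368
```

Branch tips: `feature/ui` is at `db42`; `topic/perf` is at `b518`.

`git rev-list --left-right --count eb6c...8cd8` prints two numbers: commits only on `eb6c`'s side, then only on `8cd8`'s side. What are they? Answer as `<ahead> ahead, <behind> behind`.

3 ahead, 0 behind

Reachable from eb6c: {18bc, 1a82, 2e99, 46f6, 7b38, 83cf, 8cd8, 8dc5, 97ba, a33d, a368, b518, b54a, cd93, d654, eb6c}.
Reachable from 8cd8: {18bc, 1a82, 2e99, 7b38, 83cf, 8cd8, 8dc5, a33d, a368, b518, b54a, cd93, d654}.
Only in eb6c's history (ahead): {46f6, 97ba, eb6c} — 3.
Only in 8cd8's history (behind): {} — 0.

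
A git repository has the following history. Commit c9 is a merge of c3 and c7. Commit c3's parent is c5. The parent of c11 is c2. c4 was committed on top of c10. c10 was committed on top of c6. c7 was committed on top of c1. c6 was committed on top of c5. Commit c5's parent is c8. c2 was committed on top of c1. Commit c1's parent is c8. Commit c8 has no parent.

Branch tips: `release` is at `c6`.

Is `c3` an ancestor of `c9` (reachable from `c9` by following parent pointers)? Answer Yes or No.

Ancestors of c9 (commits reachable by following parents): {c1, c3, c5, c7, c8, c9}.
c3 is in that set, so it is an ancestor of c9.

Yes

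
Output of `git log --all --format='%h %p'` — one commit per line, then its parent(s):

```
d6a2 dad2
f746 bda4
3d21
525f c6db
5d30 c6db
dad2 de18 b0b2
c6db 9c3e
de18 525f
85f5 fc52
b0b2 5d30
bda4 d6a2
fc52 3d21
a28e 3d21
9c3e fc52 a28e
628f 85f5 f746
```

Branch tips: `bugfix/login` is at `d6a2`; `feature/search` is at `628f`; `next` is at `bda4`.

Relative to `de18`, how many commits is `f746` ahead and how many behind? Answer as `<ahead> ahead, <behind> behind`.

6 ahead, 0 behind

Reachable from f746: {3d21, 525f, 5d30, 9c3e, a28e, b0b2, bda4, c6db, d6a2, dad2, de18, f746, fc52}.
Reachable from de18: {3d21, 525f, 9c3e, a28e, c6db, de18, fc52}.
Only in f746's history (ahead): {5d30, b0b2, bda4, d6a2, dad2, f746} — 6.
Only in de18's history (behind): {} — 0.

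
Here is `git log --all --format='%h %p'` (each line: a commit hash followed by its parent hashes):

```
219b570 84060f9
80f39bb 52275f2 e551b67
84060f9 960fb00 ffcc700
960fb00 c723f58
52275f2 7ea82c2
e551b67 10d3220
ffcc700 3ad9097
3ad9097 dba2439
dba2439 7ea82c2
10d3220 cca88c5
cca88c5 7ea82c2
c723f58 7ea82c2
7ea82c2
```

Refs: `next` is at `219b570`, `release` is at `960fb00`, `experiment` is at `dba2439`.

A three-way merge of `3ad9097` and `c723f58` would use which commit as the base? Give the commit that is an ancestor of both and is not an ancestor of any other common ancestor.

7ea82c2

Ancestors of 3ad9097: {3ad9097, 7ea82c2, dba2439}.
Ancestors of c723f58: {7ea82c2, c723f58}.
Common ancestors: {7ea82c2}.
The only common ancestor is 7ea82c2, so it is the merge base.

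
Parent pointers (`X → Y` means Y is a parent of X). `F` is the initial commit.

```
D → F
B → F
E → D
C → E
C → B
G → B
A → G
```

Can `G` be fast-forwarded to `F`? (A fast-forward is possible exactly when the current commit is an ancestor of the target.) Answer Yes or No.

No

A fast-forward from G to F is possible iff G is an ancestor of F.
Ancestors of F: {F}.
G is not among them, so fast-forward is not possible.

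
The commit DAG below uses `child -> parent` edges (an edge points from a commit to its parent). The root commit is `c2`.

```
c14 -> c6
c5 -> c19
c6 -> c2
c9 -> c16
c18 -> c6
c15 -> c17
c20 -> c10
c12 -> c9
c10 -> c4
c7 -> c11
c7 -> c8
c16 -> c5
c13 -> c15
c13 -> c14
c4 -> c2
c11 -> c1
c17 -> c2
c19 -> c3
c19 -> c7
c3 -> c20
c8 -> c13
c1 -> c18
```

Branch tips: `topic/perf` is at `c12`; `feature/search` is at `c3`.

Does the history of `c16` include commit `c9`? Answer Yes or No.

Ancestors of c16: {c1, c10, c11, c13, c14, c15, c16, c17, c18, c19, c2, c20, c3, c4, c5, c6, c7, c8}.
c9 is not in that set, so it is not an ancestor of c16.

No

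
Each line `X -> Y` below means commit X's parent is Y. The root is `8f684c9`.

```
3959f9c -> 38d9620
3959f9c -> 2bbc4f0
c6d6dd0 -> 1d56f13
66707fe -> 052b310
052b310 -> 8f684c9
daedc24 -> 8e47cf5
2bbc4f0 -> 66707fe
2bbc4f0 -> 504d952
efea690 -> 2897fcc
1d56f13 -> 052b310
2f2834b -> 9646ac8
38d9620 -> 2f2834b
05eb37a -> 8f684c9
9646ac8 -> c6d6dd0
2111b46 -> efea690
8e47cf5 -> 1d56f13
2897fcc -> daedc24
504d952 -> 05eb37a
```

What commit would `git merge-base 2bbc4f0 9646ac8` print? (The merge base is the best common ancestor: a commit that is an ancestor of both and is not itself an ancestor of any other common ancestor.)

052b310

Ancestors of 2bbc4f0: {052b310, 05eb37a, 2bbc4f0, 504d952, 66707fe, 8f684c9}.
Ancestors of 9646ac8: {052b310, 1d56f13, 8f684c9, 9646ac8, c6d6dd0}.
Common ancestors: {052b310, 8f684c9}.
Among these, 052b310 is not an ancestor of any other common ancestor — it is the merge base.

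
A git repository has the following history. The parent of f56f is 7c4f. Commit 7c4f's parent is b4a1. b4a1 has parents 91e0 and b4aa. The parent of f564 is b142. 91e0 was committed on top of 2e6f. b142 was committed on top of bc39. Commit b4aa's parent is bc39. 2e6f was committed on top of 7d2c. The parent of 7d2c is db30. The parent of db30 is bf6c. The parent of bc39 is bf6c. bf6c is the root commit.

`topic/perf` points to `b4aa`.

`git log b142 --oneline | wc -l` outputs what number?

Walking parent pointers from b142: reachable set = {b142, bc39, bf6c}.
That is 3 commits.

3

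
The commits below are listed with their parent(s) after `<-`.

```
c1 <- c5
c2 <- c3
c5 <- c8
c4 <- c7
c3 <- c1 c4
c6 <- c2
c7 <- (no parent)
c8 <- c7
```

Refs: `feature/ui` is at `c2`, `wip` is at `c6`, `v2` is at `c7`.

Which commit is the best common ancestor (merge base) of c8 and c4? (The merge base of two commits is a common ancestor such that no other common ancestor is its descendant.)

c7

Ancestors of c8: {c7, c8}.
Ancestors of c4: {c4, c7}.
Common ancestors: {c7}.
The only common ancestor is c7, so it is the merge base.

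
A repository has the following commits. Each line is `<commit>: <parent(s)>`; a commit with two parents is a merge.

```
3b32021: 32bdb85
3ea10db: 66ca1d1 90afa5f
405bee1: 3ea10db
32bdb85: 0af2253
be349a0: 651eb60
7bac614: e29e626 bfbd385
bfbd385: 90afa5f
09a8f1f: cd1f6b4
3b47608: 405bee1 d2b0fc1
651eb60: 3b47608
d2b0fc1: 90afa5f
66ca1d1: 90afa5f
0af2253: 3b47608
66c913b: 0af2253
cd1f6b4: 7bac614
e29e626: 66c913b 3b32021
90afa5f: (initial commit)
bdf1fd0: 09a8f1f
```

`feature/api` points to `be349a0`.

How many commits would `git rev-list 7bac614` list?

13

Walking parent pointers from 7bac614: reachable set = {0af2253, 32bdb85, 3b32021, 3b47608, 3ea10db, 405bee1, 66c913b, 66ca1d1, 7bac614, 90afa5f, bfbd385, d2b0fc1, e29e626}.
That is 13 commits.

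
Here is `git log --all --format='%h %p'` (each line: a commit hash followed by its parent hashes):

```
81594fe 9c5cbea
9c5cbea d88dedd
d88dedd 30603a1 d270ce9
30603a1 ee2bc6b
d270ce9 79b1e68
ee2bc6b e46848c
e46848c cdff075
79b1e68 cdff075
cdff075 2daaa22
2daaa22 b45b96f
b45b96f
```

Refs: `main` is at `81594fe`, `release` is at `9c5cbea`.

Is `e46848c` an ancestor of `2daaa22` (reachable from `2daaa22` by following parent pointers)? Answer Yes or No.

No

Ancestors of 2daaa22: {2daaa22, b45b96f}.
e46848c is not in that set, so it is not an ancestor of 2daaa22.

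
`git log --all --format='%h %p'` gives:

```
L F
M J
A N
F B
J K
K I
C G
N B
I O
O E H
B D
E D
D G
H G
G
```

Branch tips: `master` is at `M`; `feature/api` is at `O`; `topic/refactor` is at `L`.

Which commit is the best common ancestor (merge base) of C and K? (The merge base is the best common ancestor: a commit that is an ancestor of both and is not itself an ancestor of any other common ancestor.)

G

Ancestors of C: {C, G}.
Ancestors of K: {D, E, G, H, I, K, O}.
Common ancestors: {G}.
The only common ancestor is G, so it is the merge base.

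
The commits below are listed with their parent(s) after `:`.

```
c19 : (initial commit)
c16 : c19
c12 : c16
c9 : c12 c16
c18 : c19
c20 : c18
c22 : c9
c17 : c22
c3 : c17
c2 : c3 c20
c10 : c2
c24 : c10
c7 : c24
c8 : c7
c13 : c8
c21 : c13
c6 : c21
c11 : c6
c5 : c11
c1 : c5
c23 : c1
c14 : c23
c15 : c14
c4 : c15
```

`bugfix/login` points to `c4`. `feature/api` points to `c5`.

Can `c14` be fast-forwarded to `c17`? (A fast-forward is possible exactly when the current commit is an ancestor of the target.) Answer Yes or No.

A fast-forward from c14 to c17 is possible iff c14 is an ancestor of c17.
Ancestors of c17: {c12, c16, c17, c19, c22, c9}.
c14 is not among them, so fast-forward is not possible.

No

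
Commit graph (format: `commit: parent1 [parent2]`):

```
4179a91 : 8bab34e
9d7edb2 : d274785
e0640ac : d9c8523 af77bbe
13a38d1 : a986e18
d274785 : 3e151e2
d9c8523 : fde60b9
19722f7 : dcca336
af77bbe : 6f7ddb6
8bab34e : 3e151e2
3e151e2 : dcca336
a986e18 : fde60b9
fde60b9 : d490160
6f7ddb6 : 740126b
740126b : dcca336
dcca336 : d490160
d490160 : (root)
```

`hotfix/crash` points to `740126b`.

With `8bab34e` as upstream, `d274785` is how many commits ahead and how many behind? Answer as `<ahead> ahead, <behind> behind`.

1 ahead, 1 behind

Reachable from d274785: {3e151e2, d274785, d490160, dcca336}.
Reachable from 8bab34e: {3e151e2, 8bab34e, d490160, dcca336}.
Only in d274785's history (ahead): {d274785} — 1.
Only in 8bab34e's history (behind): {8bab34e} — 1.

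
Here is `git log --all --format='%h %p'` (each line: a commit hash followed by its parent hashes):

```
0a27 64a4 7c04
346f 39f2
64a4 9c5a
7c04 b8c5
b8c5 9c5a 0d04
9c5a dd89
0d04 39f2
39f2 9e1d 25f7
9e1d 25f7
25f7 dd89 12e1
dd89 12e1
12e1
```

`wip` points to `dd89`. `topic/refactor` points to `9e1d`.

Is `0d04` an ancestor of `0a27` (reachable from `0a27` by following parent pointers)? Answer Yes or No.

Yes

Ancestors of 0a27 (commits reachable by following parents): {0a27, 0d04, 12e1, 25f7, 39f2, 64a4, 7c04, 9c5a, 9e1d, b8c5, dd89}.
0d04 is in that set, so it is an ancestor of 0a27.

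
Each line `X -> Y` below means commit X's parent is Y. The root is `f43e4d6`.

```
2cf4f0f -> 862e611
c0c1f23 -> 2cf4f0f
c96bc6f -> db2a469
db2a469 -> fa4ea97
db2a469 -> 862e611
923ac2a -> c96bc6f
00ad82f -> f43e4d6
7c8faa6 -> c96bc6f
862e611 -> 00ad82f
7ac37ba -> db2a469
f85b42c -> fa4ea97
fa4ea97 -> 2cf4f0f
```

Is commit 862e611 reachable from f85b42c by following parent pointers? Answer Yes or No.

Yes

Ancestors of f85b42c (commits reachable by following parents): {00ad82f, 2cf4f0f, 862e611, f43e4d6, f85b42c, fa4ea97}.
862e611 is in that set, so it is an ancestor of f85b42c.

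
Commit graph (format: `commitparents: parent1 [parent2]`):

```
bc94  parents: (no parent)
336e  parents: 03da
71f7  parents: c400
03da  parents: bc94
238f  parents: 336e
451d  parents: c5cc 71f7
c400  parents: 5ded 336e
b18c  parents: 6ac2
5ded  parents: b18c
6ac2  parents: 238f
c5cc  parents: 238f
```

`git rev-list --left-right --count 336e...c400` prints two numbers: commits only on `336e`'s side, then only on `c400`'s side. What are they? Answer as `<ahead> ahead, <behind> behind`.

0 ahead, 5 behind

Reachable from 336e: {03da, 336e, bc94}.
Reachable from c400: {03da, 238f, 336e, 5ded, 6ac2, b18c, bc94, c400}.
Only in 336e's history (ahead): {} — 0.
Only in c400's history (behind): {238f, 5ded, 6ac2, b18c, c400} — 5.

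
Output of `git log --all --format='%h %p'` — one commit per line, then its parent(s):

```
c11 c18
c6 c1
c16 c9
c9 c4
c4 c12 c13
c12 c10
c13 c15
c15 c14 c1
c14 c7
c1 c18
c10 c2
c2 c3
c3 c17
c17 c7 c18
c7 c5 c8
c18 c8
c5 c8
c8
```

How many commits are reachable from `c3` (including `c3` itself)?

Walking parent pointers from c3: reachable set = {c17, c18, c3, c5, c7, c8}.
That is 6 commits.

6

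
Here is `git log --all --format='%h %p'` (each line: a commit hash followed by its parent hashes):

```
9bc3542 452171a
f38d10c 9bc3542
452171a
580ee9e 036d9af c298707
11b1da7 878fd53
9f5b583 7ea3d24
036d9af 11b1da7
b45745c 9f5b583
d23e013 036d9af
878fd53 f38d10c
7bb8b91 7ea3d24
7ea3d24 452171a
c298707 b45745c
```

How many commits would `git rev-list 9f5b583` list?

Walking parent pointers from 9f5b583: reachable set = {452171a, 7ea3d24, 9f5b583}.
That is 3 commits.

3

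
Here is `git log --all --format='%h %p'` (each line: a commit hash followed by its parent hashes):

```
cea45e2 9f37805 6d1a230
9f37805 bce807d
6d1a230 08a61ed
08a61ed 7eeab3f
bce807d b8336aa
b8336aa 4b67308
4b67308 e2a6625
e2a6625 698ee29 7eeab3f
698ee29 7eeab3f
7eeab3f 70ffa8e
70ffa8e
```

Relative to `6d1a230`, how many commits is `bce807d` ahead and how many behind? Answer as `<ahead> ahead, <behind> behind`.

5 ahead, 2 behind

Reachable from bce807d: {4b67308, 698ee29, 70ffa8e, 7eeab3f, b8336aa, bce807d, e2a6625}.
Reachable from 6d1a230: {08a61ed, 6d1a230, 70ffa8e, 7eeab3f}.
Only in bce807d's history (ahead): {4b67308, 698ee29, b8336aa, bce807d, e2a6625} — 5.
Only in 6d1a230's history (behind): {08a61ed, 6d1a230} — 2.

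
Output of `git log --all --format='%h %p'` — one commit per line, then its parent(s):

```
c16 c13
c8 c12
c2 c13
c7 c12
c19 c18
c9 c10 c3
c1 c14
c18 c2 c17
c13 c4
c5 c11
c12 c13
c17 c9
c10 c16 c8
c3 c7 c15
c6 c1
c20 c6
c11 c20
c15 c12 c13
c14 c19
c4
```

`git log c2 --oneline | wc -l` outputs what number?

3

Walking parent pointers from c2: reachable set = {c13, c2, c4}.
That is 3 commits.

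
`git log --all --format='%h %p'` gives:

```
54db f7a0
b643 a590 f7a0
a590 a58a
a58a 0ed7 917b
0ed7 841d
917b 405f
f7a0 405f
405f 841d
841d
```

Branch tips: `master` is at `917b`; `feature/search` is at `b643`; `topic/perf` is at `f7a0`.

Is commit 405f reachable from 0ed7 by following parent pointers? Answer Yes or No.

No

Ancestors of 0ed7: {0ed7, 841d}.
405f is not in that set, so it is not an ancestor of 0ed7.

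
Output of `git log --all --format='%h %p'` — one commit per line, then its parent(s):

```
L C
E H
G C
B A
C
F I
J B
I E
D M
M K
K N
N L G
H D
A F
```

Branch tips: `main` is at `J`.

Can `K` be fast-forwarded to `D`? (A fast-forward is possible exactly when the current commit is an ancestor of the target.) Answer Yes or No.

Yes

A fast-forward from K to D is possible iff K is an ancestor of D.
Ancestors of D: {C, D, G, K, L, M, N}.
K is among them, so fast-forward is possible.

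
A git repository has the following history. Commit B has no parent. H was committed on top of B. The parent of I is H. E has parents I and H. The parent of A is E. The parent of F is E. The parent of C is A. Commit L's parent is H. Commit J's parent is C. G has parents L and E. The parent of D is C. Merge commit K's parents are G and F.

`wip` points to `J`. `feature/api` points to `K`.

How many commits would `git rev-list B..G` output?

Reachable from G: {B, E, G, H, I, L}.
Reachable from B: {B}.
In G's history but not B's: {E, G, H, I, L} — 5 commits.

5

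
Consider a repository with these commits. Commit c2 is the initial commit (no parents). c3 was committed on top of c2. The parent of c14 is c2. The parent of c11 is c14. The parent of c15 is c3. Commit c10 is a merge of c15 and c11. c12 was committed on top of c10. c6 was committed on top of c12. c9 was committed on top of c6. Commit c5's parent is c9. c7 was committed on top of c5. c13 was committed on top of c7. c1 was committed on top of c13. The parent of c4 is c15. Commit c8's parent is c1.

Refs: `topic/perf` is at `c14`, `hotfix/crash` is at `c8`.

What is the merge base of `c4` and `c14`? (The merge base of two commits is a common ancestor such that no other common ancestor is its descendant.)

Ancestors of c4: {c15, c2, c3, c4}.
Ancestors of c14: {c14, c2}.
Common ancestors: {c2}.
The only common ancestor is c2, so it is the merge base.

c2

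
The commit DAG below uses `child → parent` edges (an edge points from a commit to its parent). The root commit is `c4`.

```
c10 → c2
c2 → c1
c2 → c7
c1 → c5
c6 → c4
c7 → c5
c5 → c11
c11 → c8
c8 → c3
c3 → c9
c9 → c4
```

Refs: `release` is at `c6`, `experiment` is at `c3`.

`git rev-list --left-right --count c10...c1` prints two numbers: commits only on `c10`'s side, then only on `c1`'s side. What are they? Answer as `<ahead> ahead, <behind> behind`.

Reachable from c10: {c1, c10, c11, c2, c3, c4, c5, c7, c8, c9}.
Reachable from c1: {c1, c11, c3, c4, c5, c8, c9}.
Only in c10's history (ahead): {c10, c2, c7} — 3.
Only in c1's history (behind): {} — 0.

3 ahead, 0 behind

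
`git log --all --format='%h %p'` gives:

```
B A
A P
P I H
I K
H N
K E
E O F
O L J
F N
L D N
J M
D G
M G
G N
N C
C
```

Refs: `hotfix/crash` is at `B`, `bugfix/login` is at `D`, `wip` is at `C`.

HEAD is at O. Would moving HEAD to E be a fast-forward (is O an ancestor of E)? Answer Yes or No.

Yes

A fast-forward from O to E is possible iff O is an ancestor of E.
Ancestors of E: {C, D, E, F, G, J, L, M, N, O}.
O is among them, so fast-forward is possible.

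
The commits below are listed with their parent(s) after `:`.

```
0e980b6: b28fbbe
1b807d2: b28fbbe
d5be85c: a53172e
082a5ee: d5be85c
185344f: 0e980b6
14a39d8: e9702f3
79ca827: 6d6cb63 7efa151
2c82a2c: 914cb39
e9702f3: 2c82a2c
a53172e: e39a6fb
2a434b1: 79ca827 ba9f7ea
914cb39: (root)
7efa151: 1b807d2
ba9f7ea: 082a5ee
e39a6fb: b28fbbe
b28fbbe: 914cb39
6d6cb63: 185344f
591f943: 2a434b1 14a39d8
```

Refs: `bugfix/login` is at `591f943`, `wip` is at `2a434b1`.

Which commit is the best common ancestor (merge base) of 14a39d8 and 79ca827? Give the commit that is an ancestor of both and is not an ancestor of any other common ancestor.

914cb39

Ancestors of 14a39d8: {14a39d8, 2c82a2c, 914cb39, e9702f3}.
Ancestors of 79ca827: {0e980b6, 185344f, 1b807d2, 6d6cb63, 79ca827, 7efa151, 914cb39, b28fbbe}.
Common ancestors: {914cb39}.
The only common ancestor is 914cb39, so it is the merge base.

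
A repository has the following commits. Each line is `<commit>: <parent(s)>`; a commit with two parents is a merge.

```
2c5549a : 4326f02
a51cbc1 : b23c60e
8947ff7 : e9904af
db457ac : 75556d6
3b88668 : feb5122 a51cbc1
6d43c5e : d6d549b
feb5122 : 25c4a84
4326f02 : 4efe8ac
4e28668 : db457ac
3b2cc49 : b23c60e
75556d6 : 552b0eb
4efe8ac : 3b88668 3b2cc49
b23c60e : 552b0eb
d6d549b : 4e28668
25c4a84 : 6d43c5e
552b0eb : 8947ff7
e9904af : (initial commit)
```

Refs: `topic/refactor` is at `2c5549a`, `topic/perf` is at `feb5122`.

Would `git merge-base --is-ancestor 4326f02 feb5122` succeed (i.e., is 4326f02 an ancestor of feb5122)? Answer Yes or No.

Ancestors of feb5122: {25c4a84, 4e28668, 552b0eb, 6d43c5e, 75556d6, 8947ff7, d6d549b, db457ac, e9904af, feb5122}.
4326f02 is not in that set, so it is not an ancestor of feb5122.

No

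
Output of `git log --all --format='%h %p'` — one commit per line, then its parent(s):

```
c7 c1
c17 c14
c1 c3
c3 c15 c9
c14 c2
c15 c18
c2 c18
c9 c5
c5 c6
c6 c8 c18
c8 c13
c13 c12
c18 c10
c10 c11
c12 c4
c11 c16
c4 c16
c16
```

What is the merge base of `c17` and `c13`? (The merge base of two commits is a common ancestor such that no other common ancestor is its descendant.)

Ancestors of c17: {c10, c11, c14, c16, c17, c18, c2}.
Ancestors of c13: {c12, c13, c16, c4}.
Common ancestors: {c16}.
The only common ancestor is c16, so it is the merge base.

c16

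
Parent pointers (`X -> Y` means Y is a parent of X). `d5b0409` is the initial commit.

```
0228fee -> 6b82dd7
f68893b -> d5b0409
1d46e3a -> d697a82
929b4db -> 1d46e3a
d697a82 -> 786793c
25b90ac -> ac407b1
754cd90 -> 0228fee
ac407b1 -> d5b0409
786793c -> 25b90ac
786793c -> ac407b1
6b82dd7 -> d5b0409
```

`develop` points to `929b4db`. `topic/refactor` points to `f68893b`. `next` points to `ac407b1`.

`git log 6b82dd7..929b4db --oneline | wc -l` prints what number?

Reachable from 929b4db: {1d46e3a, 25b90ac, 786793c, 929b4db, ac407b1, d5b0409, d697a82}.
Reachable from 6b82dd7: {6b82dd7, d5b0409}.
In 929b4db's history but not 6b82dd7's: {1d46e3a, 25b90ac, 786793c, 929b4db, ac407b1, d697a82} — 6 commits.

6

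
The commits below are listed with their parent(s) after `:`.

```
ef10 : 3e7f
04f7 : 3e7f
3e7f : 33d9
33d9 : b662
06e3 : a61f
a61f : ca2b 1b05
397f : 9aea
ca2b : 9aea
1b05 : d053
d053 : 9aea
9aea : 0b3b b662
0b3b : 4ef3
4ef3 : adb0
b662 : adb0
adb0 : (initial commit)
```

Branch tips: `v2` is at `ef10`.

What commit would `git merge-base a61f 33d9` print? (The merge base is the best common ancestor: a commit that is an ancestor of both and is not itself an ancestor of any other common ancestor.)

Ancestors of a61f: {0b3b, 1b05, 4ef3, 9aea, a61f, adb0, b662, ca2b, d053}.
Ancestors of 33d9: {33d9, adb0, b662}.
Common ancestors: {adb0, b662}.
Among these, b662 is not an ancestor of any other common ancestor — it is the merge base.

b662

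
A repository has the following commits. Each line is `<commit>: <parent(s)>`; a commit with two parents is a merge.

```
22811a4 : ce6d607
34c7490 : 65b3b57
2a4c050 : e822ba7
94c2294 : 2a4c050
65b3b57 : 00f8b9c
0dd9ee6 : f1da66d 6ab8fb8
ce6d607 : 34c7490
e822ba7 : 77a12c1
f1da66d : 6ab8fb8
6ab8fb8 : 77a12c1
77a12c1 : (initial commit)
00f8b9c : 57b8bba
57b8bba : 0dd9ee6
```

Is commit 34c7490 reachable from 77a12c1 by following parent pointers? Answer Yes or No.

No

Ancestors of 77a12c1: {77a12c1}.
34c7490 is not in that set, so it is not an ancestor of 77a12c1.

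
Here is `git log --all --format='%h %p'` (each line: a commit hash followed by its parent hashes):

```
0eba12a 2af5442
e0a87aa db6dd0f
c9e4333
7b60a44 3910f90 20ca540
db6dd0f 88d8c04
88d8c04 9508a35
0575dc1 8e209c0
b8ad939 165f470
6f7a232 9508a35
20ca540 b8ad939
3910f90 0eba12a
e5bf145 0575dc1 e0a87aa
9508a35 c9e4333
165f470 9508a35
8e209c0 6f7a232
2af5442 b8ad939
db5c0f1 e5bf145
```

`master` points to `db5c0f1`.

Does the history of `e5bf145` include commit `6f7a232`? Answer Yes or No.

Ancestors of e5bf145 (commits reachable by following parents): {0575dc1, 6f7a232, 88d8c04, 8e209c0, 9508a35, c9e4333, db6dd0f, e0a87aa, e5bf145}.
6f7a232 is in that set, so it is an ancestor of e5bf145.

Yes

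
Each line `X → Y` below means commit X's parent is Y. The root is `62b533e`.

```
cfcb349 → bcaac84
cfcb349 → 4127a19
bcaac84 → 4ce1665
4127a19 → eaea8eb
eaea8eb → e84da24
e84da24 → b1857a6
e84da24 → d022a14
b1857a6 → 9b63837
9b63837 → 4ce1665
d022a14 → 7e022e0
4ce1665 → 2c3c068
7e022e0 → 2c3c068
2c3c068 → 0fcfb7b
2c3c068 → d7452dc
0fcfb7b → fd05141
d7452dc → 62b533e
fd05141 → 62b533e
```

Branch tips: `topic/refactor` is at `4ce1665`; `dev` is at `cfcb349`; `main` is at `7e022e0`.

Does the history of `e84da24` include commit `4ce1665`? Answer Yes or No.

Ancestors of e84da24 (commits reachable by following parents): {0fcfb7b, 2c3c068, 4ce1665, 62b533e, 7e022e0, 9b63837, b1857a6, d022a14, d7452dc, e84da24, fd05141}.
4ce1665 is in that set, so it is an ancestor of e84da24.

Yes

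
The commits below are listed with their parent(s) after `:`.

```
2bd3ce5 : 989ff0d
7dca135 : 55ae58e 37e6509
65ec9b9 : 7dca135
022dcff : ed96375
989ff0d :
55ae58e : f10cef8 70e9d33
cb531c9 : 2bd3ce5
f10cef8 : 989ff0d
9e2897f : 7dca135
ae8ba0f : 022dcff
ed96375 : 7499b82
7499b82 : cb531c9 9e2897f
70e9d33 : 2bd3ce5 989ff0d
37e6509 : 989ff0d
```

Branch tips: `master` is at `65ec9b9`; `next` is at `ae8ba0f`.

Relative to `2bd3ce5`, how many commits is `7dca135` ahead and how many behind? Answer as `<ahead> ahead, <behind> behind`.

Reachable from 7dca135: {2bd3ce5, 37e6509, 55ae58e, 70e9d33, 7dca135, 989ff0d, f10cef8}.
Reachable from 2bd3ce5: {2bd3ce5, 989ff0d}.
Only in 7dca135's history (ahead): {37e6509, 55ae58e, 70e9d33, 7dca135, f10cef8} — 5.
Only in 2bd3ce5's history (behind): {} — 0.

5 ahead, 0 behind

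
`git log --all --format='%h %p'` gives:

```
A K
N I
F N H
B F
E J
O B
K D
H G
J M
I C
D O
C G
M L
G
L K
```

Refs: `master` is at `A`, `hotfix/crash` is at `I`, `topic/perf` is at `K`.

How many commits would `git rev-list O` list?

Walking parent pointers from O: reachable set = {B, C, F, G, H, I, N, O}.
That is 8 commits.

8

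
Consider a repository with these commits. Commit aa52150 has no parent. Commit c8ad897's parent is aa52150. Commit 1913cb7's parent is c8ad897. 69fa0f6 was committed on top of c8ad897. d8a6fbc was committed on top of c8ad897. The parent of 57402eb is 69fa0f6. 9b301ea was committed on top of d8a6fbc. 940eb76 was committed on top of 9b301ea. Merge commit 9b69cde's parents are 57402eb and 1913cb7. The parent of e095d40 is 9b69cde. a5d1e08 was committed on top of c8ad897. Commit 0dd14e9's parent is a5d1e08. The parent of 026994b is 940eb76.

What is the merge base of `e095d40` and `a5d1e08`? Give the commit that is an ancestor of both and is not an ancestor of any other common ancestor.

Ancestors of e095d40: {1913cb7, 57402eb, 69fa0f6, 9b69cde, aa52150, c8ad897, e095d40}.
Ancestors of a5d1e08: {a5d1e08, aa52150, c8ad897}.
Common ancestors: {aa52150, c8ad897}.
Among these, c8ad897 is not an ancestor of any other common ancestor — it is the merge base.

c8ad897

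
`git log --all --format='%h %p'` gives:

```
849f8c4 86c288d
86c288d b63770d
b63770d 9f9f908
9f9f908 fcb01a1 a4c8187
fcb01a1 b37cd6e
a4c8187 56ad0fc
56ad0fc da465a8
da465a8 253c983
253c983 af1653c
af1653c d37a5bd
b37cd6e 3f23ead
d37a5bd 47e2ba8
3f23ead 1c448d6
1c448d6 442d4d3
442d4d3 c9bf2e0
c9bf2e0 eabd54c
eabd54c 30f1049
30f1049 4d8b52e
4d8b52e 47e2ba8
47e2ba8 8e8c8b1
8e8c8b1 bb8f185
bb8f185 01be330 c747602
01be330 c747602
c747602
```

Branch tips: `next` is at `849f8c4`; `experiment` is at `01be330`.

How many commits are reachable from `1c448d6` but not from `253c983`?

6

Reachable from 1c448d6: {01be330, 1c448d6, 30f1049, 442d4d3, 47e2ba8, 4d8b52e, 8e8c8b1, bb8f185, c747602, c9bf2e0, eabd54c}.
Reachable from 253c983: {01be330, 253c983, 47e2ba8, 8e8c8b1, af1653c, bb8f185, c747602, d37a5bd}.
In 1c448d6's history but not 253c983's: {1c448d6, 30f1049, 442d4d3, 4d8b52e, c9bf2e0, eabd54c} — 6 commits.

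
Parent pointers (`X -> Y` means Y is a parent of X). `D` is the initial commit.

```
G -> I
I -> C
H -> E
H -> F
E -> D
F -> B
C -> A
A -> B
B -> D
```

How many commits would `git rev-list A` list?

Walking parent pointers from A: reachable set = {A, B, D}.
That is 3 commits.

3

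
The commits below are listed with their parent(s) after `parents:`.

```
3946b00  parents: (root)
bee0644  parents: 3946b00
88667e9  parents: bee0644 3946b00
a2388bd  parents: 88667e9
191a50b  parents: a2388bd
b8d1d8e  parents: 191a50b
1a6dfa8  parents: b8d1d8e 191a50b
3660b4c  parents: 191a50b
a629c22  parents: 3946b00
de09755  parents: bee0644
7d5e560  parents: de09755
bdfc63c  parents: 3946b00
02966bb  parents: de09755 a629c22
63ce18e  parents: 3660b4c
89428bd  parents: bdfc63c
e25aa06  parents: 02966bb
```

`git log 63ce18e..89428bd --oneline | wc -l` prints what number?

2

Reachable from 89428bd: {3946b00, 89428bd, bdfc63c}.
Reachable from 63ce18e: {191a50b, 3660b4c, 3946b00, 63ce18e, 88667e9, a2388bd, bee0644}.
In 89428bd's history but not 63ce18e's: {89428bd, bdfc63c} — 2 commits.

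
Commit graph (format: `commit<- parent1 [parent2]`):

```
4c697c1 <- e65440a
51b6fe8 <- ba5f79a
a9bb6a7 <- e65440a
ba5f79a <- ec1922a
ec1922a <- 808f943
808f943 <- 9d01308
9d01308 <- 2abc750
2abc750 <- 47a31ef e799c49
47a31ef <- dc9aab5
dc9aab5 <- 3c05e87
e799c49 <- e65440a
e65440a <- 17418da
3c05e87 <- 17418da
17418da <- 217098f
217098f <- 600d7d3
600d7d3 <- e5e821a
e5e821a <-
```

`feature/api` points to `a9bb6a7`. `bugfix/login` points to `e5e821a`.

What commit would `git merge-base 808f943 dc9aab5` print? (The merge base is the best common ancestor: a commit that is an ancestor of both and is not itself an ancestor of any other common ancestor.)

Ancestors of 808f943: {17418da, 217098f, 2abc750, 3c05e87, 47a31ef, 600d7d3, 808f943, 9d01308, dc9aab5, e5e821a, e65440a, e799c49}.
Ancestors of dc9aab5: {17418da, 217098f, 3c05e87, 600d7d3, dc9aab5, e5e821a}.
Common ancestors: {17418da, 217098f, 3c05e87, 600d7d3, dc9aab5, e5e821a}.
Among these, dc9aab5 is not an ancestor of any other common ancestor — it is the merge base.

dc9aab5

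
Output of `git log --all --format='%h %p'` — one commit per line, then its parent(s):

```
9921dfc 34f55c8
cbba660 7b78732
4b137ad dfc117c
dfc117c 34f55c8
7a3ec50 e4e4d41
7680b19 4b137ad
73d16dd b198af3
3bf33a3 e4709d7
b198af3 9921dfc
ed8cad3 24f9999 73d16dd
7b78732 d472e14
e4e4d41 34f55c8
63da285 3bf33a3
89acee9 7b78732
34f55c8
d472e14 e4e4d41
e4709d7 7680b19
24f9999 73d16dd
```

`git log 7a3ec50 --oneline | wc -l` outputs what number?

3

Walking parent pointers from 7a3ec50: reachable set = {34f55c8, 7a3ec50, e4e4d41}.
That is 3 commits.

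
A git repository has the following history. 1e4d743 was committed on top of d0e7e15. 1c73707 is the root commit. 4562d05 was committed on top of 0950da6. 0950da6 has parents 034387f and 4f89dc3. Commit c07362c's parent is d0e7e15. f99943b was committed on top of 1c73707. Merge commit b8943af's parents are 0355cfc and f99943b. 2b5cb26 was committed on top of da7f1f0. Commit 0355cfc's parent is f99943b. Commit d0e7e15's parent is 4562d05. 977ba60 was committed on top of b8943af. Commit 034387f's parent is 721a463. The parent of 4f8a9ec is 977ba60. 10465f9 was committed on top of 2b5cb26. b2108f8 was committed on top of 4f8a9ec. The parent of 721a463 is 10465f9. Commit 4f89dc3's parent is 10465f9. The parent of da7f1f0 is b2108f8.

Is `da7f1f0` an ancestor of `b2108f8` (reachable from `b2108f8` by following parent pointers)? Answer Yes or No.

No

Ancestors of b2108f8: {0355cfc, 1c73707, 4f8a9ec, 977ba60, b2108f8, b8943af, f99943b}.
da7f1f0 is not in that set, so it is not an ancestor of b2108f8.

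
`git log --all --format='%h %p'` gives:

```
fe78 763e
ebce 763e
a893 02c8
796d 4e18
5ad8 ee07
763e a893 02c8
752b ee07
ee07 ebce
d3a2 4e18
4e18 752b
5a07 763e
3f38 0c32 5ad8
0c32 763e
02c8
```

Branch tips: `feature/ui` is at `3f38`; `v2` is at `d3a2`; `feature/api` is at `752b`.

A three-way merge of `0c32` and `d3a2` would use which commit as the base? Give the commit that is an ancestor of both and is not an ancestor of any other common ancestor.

763e

Ancestors of 0c32: {02c8, 0c32, 763e, a893}.
Ancestors of d3a2: {02c8, 4e18, 752b, 763e, a893, d3a2, ebce, ee07}.
Common ancestors: {02c8, 763e, a893}.
Among these, 763e is not an ancestor of any other common ancestor — it is the merge base.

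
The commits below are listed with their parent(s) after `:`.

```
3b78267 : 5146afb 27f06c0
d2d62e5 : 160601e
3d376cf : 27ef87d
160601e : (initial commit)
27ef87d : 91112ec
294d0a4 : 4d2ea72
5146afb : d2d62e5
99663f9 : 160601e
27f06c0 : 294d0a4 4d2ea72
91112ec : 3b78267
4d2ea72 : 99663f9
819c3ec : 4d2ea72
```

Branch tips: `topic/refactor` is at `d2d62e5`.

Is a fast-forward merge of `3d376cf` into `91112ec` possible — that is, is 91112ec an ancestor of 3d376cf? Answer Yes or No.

Yes

A fast-forward from 91112ec to 3d376cf is possible iff 91112ec is an ancestor of 3d376cf.
Ancestors of 3d376cf: {160601e, 27ef87d, 27f06c0, 294d0a4, 3b78267, 3d376cf, 4d2ea72, 5146afb, 91112ec, 99663f9, d2d62e5}.
91112ec is among them, so fast-forward is possible.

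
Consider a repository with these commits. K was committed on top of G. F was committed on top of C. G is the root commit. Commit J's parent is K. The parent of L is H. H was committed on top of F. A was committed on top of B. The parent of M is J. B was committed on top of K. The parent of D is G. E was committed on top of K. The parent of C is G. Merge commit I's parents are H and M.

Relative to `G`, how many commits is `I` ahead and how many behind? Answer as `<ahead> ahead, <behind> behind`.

Reachable from I: {C, F, G, H, I, J, K, M}.
Reachable from G: {G}.
Only in I's history (ahead): {C, F, H, I, J, K, M} — 7.
Only in G's history (behind): {} — 0.

7 ahead, 0 behind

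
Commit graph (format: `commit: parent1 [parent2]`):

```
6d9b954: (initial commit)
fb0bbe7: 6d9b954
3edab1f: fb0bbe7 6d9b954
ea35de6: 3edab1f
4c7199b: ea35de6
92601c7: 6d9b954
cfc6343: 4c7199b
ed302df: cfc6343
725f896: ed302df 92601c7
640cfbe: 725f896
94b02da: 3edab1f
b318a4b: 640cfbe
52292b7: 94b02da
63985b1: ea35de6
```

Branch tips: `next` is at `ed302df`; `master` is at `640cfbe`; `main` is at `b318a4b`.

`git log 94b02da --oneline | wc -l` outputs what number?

Walking parent pointers from 94b02da: reachable set = {3edab1f, 6d9b954, 94b02da, fb0bbe7}.
That is 4 commits.

4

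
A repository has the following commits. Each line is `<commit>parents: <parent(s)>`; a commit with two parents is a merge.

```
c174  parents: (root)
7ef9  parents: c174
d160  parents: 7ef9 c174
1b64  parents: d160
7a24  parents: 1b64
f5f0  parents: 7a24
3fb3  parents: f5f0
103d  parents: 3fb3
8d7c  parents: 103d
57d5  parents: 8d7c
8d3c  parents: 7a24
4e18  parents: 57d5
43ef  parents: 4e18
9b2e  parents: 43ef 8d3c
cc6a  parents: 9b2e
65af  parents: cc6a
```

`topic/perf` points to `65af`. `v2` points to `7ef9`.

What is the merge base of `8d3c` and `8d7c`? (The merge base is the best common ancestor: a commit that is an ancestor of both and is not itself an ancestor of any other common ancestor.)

Ancestors of 8d3c: {1b64, 7a24, 7ef9, 8d3c, c174, d160}.
Ancestors of 8d7c: {103d, 1b64, 3fb3, 7a24, 7ef9, 8d7c, c174, d160, f5f0}.
Common ancestors: {1b64, 7a24, 7ef9, c174, d160}.
Among these, 7a24 is not an ancestor of any other common ancestor — it is the merge base.

7a24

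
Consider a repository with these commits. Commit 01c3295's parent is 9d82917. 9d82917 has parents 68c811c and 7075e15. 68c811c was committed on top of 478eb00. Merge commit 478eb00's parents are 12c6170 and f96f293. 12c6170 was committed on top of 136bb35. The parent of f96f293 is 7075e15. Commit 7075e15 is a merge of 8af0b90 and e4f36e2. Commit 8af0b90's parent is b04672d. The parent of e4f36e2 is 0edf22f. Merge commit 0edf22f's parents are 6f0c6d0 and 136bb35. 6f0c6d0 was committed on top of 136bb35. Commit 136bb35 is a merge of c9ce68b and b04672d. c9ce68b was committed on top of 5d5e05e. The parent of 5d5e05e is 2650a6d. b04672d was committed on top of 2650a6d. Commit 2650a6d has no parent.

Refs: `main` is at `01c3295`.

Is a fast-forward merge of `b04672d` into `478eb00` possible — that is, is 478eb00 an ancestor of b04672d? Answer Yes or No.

A fast-forward from 478eb00 to b04672d is possible iff 478eb00 is an ancestor of b04672d.
Ancestors of b04672d: {2650a6d, b04672d}.
478eb00 is not among them, so fast-forward is not possible.

No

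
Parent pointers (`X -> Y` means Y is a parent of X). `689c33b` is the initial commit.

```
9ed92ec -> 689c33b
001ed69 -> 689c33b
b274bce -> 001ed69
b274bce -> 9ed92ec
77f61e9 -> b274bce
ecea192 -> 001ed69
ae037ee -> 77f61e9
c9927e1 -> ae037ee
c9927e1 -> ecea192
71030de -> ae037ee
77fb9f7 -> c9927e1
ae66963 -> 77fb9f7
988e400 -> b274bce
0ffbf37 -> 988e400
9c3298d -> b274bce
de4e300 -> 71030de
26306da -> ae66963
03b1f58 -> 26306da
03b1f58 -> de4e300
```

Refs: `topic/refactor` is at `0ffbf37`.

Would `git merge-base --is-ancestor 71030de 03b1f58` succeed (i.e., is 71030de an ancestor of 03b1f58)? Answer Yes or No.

Ancestors of 03b1f58 (commits reachable by following parents): {001ed69, 03b1f58, 26306da, 689c33b, 71030de, 77f61e9, 77fb9f7, 9ed92ec, ae037ee, ae66963, b274bce, c9927e1, de4e300, ecea192}.
71030de is in that set, so it is an ancestor of 03b1f58.

Yes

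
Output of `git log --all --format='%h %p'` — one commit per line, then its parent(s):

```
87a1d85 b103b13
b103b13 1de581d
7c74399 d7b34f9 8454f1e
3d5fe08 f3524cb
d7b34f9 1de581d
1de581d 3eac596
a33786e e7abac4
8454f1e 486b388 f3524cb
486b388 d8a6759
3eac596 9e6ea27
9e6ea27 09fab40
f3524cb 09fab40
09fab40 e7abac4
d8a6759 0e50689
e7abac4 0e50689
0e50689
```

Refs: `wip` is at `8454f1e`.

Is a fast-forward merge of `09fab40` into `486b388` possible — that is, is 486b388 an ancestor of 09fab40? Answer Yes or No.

No

A fast-forward from 486b388 to 09fab40 is possible iff 486b388 is an ancestor of 09fab40.
Ancestors of 09fab40: {09fab40, 0e50689, e7abac4}.
486b388 is not among them, so fast-forward is not possible.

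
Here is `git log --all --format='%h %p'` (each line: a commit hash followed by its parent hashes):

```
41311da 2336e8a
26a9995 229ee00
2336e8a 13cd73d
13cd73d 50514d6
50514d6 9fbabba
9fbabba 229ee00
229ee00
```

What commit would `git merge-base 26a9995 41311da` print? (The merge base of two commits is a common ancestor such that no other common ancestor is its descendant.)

Ancestors of 26a9995: {229ee00, 26a9995}.
Ancestors of 41311da: {13cd73d, 229ee00, 2336e8a, 41311da, 50514d6, 9fbabba}.
Common ancestors: {229ee00}.
The only common ancestor is 229ee00, so it is the merge base.

229ee00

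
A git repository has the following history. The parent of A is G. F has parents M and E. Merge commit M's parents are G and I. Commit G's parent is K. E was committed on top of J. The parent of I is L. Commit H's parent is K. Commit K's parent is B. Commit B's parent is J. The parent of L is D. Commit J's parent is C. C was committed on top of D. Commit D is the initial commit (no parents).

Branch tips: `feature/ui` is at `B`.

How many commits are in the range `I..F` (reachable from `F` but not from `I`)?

8

Reachable from F: {B, C, D, E, F, G, I, J, K, L, M}.
Reachable from I: {D, I, L}.
In F's history but not I's: {B, C, E, F, G, J, K, M} — 8 commits.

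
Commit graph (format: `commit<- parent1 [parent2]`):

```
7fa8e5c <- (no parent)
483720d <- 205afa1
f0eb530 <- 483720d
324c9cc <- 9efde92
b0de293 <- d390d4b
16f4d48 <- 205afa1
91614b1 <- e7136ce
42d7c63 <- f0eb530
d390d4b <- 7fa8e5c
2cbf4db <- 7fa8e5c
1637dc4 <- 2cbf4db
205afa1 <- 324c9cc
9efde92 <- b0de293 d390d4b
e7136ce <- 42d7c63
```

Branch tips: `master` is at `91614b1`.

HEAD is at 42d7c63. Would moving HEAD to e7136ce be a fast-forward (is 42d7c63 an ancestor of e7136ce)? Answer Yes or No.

Yes

A fast-forward from 42d7c63 to e7136ce is possible iff 42d7c63 is an ancestor of e7136ce.
Ancestors of e7136ce: {205afa1, 324c9cc, 42d7c63, 483720d, 7fa8e5c, 9efde92, b0de293, d390d4b, e7136ce, f0eb530}.
42d7c63 is among them, so fast-forward is possible.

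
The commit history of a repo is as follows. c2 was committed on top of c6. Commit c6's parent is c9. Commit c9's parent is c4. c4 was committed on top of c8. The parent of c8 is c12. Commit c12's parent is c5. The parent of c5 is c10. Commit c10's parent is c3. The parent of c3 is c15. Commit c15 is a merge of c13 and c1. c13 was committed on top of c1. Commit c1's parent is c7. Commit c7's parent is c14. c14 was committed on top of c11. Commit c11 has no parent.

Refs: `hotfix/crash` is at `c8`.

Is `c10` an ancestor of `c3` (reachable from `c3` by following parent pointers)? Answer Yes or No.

Ancestors of c3: {c1, c11, c13, c14, c15, c3, c7}.
c10 is not in that set, so it is not an ancestor of c3.

No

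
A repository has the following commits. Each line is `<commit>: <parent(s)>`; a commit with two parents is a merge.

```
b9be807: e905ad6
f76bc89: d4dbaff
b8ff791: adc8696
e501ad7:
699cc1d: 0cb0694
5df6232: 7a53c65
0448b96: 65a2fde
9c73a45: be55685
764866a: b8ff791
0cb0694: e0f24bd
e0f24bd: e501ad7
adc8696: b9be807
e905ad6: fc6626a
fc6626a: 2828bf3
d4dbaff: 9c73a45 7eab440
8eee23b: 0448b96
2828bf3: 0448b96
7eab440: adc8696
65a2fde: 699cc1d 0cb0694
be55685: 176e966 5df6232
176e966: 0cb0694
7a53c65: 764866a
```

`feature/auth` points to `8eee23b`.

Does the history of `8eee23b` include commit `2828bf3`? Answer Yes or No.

No

Ancestors of 8eee23b: {0448b96, 0cb0694, 65a2fde, 699cc1d, 8eee23b, e0f24bd, e501ad7}.
2828bf3 is not in that set, so it is not an ancestor of 8eee23b.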